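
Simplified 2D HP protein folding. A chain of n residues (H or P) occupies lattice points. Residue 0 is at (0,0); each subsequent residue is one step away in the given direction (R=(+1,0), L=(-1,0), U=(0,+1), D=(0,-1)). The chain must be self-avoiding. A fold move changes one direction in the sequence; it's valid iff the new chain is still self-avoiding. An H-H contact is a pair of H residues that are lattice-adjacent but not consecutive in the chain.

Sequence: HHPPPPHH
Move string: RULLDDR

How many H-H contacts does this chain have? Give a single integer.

Positions: [(0, 0), (1, 0), (1, 1), (0, 1), (-1, 1), (-1, 0), (-1, -1), (0, -1)]
H-H contact: residue 0 @(0,0) - residue 7 @(0, -1)

Answer: 1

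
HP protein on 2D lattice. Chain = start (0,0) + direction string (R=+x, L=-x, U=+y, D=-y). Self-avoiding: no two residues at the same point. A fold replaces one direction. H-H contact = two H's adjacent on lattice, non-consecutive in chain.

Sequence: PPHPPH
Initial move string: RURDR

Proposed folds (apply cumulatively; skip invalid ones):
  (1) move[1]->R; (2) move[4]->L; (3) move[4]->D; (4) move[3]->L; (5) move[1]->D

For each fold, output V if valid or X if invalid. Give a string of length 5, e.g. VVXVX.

Initial: RURDR -> [(0, 0), (1, 0), (1, 1), (2, 1), (2, 0), (3, 0)]
Fold 1: move[1]->R => RRRDR VALID
Fold 2: move[4]->L => RRRDL VALID
Fold 3: move[4]->D => RRRDD VALID
Fold 4: move[3]->L => RRRLD INVALID (collision), skipped
Fold 5: move[1]->D => RDRDD VALID

Answer: VVVXV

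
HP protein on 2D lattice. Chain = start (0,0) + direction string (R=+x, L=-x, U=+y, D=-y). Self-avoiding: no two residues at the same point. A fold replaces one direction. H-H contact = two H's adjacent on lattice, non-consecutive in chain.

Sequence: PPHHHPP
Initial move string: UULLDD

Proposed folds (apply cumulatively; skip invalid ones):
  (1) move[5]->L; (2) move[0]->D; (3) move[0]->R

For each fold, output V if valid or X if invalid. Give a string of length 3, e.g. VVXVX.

Initial: UULLDD -> [(0, 0), (0, 1), (0, 2), (-1, 2), (-2, 2), (-2, 1), (-2, 0)]
Fold 1: move[5]->L => UULLDL VALID
Fold 2: move[0]->D => DULLDL INVALID (collision), skipped
Fold 3: move[0]->R => RULLDL VALID

Answer: VXV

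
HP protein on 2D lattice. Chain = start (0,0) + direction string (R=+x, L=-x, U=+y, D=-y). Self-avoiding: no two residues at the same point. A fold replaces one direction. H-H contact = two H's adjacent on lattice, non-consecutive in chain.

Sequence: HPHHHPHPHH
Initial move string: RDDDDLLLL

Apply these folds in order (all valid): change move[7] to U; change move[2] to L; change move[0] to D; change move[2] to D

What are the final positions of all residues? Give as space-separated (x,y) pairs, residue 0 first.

Answer: (0,0) (0,-1) (0,-2) (0,-3) (0,-4) (0,-5) (-1,-5) (-2,-5) (-2,-4) (-3,-4)

Derivation:
Initial moves: RDDDDLLLL
Fold: move[7]->U => RDDDDLLUL (positions: [(0, 0), (1, 0), (1, -1), (1, -2), (1, -3), (1, -4), (0, -4), (-1, -4), (-1, -3), (-2, -3)])
Fold: move[2]->L => RDLDDLLUL (positions: [(0, 0), (1, 0), (1, -1), (0, -1), (0, -2), (0, -3), (-1, -3), (-2, -3), (-2, -2), (-3, -2)])
Fold: move[0]->D => DDLDDLLUL (positions: [(0, 0), (0, -1), (0, -2), (-1, -2), (-1, -3), (-1, -4), (-2, -4), (-3, -4), (-3, -3), (-4, -3)])
Fold: move[2]->D => DDDDDLLUL (positions: [(0, 0), (0, -1), (0, -2), (0, -3), (0, -4), (0, -5), (-1, -5), (-2, -5), (-2, -4), (-3, -4)])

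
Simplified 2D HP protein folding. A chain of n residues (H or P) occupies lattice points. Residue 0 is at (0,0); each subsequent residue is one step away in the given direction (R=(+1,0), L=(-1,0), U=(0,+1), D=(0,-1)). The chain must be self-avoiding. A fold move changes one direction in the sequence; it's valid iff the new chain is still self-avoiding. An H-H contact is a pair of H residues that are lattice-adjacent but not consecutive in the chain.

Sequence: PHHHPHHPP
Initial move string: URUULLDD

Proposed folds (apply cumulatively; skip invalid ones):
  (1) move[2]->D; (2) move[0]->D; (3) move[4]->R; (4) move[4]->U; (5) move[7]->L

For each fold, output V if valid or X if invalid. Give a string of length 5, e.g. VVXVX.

Answer: XVXXV

Derivation:
Initial: URUULLDD -> [(0, 0), (0, 1), (1, 1), (1, 2), (1, 3), (0, 3), (-1, 3), (-1, 2), (-1, 1)]
Fold 1: move[2]->D => URDULLDD INVALID (collision), skipped
Fold 2: move[0]->D => DRUULLDD VALID
Fold 3: move[4]->R => DRUURLDD INVALID (collision), skipped
Fold 4: move[4]->U => DRUUULDD INVALID (collision), skipped
Fold 5: move[7]->L => DRUULLDL VALID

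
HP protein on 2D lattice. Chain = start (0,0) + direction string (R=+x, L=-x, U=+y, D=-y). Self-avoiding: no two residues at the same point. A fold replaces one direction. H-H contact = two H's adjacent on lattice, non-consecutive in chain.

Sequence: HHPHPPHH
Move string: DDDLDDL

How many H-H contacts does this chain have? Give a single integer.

Answer: 0

Derivation:
Positions: [(0, 0), (0, -1), (0, -2), (0, -3), (-1, -3), (-1, -4), (-1, -5), (-2, -5)]
No H-H contacts found.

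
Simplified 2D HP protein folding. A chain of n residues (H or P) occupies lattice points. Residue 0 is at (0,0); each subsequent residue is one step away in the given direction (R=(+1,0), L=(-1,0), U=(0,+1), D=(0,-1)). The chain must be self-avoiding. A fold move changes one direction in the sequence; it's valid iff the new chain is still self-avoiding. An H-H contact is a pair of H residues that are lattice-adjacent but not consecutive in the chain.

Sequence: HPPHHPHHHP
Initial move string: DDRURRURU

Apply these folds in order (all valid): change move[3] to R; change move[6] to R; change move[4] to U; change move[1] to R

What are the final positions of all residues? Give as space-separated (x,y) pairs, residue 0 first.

Answer: (0,0) (0,-1) (1,-1) (2,-1) (3,-1) (3,0) (4,0) (5,0) (6,0) (6,1)

Derivation:
Initial moves: DDRURRURU
Fold: move[3]->R => DDRRRRURU (positions: [(0, 0), (0, -1), (0, -2), (1, -2), (2, -2), (3, -2), (4, -2), (4, -1), (5, -1), (5, 0)])
Fold: move[6]->R => DDRRRRRRU (positions: [(0, 0), (0, -1), (0, -2), (1, -2), (2, -2), (3, -2), (4, -2), (5, -2), (6, -2), (6, -1)])
Fold: move[4]->U => DDRRURRRU (positions: [(0, 0), (0, -1), (0, -2), (1, -2), (2, -2), (2, -1), (3, -1), (4, -1), (5, -1), (5, 0)])
Fold: move[1]->R => DRRRURRRU (positions: [(0, 0), (0, -1), (1, -1), (2, -1), (3, -1), (3, 0), (4, 0), (5, 0), (6, 0), (6, 1)])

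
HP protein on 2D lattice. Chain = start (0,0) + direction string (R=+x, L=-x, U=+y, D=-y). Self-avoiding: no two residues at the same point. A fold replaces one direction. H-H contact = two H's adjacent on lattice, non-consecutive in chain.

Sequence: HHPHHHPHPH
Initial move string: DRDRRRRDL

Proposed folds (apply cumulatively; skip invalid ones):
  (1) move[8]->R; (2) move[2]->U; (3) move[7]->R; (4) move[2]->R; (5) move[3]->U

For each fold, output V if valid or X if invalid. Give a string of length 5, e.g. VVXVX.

Initial: DRDRRRRDL -> [(0, 0), (0, -1), (1, -1), (1, -2), (2, -2), (3, -2), (4, -2), (5, -2), (5, -3), (4, -3)]
Fold 1: move[8]->R => DRDRRRRDR VALID
Fold 2: move[2]->U => DRURRRRDR VALID
Fold 3: move[7]->R => DRURRRRRR VALID
Fold 4: move[2]->R => DRRRRRRRR VALID
Fold 5: move[3]->U => DRRURRRRR VALID

Answer: VVVVV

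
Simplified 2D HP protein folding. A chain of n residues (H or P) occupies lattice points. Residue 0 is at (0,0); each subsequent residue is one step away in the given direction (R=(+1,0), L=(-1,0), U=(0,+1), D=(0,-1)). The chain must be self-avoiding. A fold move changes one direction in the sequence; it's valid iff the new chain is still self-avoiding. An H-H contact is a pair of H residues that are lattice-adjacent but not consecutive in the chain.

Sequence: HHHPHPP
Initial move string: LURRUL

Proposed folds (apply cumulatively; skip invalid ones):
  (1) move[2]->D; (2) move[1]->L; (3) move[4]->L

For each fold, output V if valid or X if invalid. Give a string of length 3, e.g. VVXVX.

Answer: XXX

Derivation:
Initial: LURRUL -> [(0, 0), (-1, 0), (-1, 1), (0, 1), (1, 1), (1, 2), (0, 2)]
Fold 1: move[2]->D => LUDRUL INVALID (collision), skipped
Fold 2: move[1]->L => LLRRUL INVALID (collision), skipped
Fold 3: move[4]->L => LURRLL INVALID (collision), skipped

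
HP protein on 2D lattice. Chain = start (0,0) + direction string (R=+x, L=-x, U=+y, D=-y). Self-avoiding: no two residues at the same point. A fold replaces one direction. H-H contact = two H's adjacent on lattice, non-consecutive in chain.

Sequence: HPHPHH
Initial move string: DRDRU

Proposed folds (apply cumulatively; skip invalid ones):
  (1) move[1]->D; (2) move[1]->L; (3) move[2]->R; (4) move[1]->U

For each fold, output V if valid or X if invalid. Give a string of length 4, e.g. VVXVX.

Answer: VXVX

Derivation:
Initial: DRDRU -> [(0, 0), (0, -1), (1, -1), (1, -2), (2, -2), (2, -1)]
Fold 1: move[1]->D => DDDRU VALID
Fold 2: move[1]->L => DLDRU INVALID (collision), skipped
Fold 3: move[2]->R => DDRRU VALID
Fold 4: move[1]->U => DURRU INVALID (collision), skipped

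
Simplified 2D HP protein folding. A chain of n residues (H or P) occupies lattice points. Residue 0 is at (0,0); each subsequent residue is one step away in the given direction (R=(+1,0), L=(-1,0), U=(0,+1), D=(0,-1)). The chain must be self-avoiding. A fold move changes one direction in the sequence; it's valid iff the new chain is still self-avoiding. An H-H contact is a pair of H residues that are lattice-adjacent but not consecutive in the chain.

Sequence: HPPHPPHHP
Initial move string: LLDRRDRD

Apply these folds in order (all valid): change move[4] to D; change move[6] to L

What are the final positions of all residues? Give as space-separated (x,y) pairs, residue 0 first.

Initial moves: LLDRRDRD
Fold: move[4]->D => LLDRDDRD (positions: [(0, 0), (-1, 0), (-2, 0), (-2, -1), (-1, -1), (-1, -2), (-1, -3), (0, -3), (0, -4)])
Fold: move[6]->L => LLDRDDLD (positions: [(0, 0), (-1, 0), (-2, 0), (-2, -1), (-1, -1), (-1, -2), (-1, -3), (-2, -3), (-2, -4)])

Answer: (0,0) (-1,0) (-2,0) (-2,-1) (-1,-1) (-1,-2) (-1,-3) (-2,-3) (-2,-4)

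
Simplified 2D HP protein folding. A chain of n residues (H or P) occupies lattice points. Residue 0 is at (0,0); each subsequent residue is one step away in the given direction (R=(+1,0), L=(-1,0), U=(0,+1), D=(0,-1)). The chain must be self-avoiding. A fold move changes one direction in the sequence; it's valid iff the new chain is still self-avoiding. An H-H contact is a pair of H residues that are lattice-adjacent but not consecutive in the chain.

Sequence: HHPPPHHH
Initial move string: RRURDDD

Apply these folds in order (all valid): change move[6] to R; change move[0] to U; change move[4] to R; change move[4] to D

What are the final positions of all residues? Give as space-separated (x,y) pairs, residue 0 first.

Initial moves: RRURDDD
Fold: move[6]->R => RRURDDR (positions: [(0, 0), (1, 0), (2, 0), (2, 1), (3, 1), (3, 0), (3, -1), (4, -1)])
Fold: move[0]->U => URURDDR (positions: [(0, 0), (0, 1), (1, 1), (1, 2), (2, 2), (2, 1), (2, 0), (3, 0)])
Fold: move[4]->R => URURRDR (positions: [(0, 0), (0, 1), (1, 1), (1, 2), (2, 2), (3, 2), (3, 1), (4, 1)])
Fold: move[4]->D => URURDDR (positions: [(0, 0), (0, 1), (1, 1), (1, 2), (2, 2), (2, 1), (2, 0), (3, 0)])

Answer: (0,0) (0,1) (1,1) (1,2) (2,2) (2,1) (2,0) (3,0)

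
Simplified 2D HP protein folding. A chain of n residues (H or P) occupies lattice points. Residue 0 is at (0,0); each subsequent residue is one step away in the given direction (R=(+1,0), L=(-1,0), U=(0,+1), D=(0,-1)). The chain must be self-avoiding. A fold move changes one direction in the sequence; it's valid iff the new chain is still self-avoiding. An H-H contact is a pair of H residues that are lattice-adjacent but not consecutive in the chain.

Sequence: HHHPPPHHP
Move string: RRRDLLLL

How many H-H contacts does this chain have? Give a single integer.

Positions: [(0, 0), (1, 0), (2, 0), (3, 0), (3, -1), (2, -1), (1, -1), (0, -1), (-1, -1)]
H-H contact: residue 0 @(0,0) - residue 7 @(0, -1)
H-H contact: residue 1 @(1,0) - residue 6 @(1, -1)

Answer: 2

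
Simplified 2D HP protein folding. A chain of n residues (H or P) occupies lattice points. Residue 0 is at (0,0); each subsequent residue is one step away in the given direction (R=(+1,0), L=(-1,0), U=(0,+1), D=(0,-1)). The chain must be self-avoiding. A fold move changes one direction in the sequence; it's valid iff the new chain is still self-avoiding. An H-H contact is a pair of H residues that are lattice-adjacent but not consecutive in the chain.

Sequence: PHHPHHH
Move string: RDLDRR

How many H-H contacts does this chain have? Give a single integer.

Positions: [(0, 0), (1, 0), (1, -1), (0, -1), (0, -2), (1, -2), (2, -2)]
H-H contact: residue 2 @(1,-1) - residue 5 @(1, -2)

Answer: 1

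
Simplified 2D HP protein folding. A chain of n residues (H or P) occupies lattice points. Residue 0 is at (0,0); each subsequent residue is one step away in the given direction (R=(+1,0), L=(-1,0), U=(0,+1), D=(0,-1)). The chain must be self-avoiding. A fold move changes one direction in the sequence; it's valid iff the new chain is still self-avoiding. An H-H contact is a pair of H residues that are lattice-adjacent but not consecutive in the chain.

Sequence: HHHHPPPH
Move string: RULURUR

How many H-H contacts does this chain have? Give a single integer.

Positions: [(0, 0), (1, 0), (1, 1), (0, 1), (0, 2), (1, 2), (1, 3), (2, 3)]
H-H contact: residue 0 @(0,0) - residue 3 @(0, 1)

Answer: 1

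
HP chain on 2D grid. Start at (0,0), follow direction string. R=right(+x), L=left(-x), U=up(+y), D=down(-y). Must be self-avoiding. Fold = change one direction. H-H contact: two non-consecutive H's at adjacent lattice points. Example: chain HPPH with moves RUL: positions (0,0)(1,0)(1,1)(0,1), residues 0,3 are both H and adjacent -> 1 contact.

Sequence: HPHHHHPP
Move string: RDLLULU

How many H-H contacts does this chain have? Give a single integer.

Positions: [(0, 0), (1, 0), (1, -1), (0, -1), (-1, -1), (-1, 0), (-2, 0), (-2, 1)]
H-H contact: residue 0 @(0,0) - residue 5 @(-1, 0)
H-H contact: residue 0 @(0,0) - residue 3 @(0, -1)

Answer: 2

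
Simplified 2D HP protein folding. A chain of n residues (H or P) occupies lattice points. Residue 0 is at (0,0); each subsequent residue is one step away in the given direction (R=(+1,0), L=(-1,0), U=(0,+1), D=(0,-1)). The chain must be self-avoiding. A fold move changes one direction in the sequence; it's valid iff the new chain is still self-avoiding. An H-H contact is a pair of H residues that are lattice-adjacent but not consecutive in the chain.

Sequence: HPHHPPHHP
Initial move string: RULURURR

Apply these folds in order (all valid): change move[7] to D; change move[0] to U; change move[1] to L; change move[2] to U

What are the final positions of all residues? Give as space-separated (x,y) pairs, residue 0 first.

Answer: (0,0) (0,1) (-1,1) (-1,2) (-1,3) (0,3) (0,4) (1,4) (1,3)

Derivation:
Initial moves: RULURURR
Fold: move[7]->D => RULURURD (positions: [(0, 0), (1, 0), (1, 1), (0, 1), (0, 2), (1, 2), (1, 3), (2, 3), (2, 2)])
Fold: move[0]->U => UULURURD (positions: [(0, 0), (0, 1), (0, 2), (-1, 2), (-1, 3), (0, 3), (0, 4), (1, 4), (1, 3)])
Fold: move[1]->L => ULLURURD (positions: [(0, 0), (0, 1), (-1, 1), (-2, 1), (-2, 2), (-1, 2), (-1, 3), (0, 3), (0, 2)])
Fold: move[2]->U => ULUURURD (positions: [(0, 0), (0, 1), (-1, 1), (-1, 2), (-1, 3), (0, 3), (0, 4), (1, 4), (1, 3)])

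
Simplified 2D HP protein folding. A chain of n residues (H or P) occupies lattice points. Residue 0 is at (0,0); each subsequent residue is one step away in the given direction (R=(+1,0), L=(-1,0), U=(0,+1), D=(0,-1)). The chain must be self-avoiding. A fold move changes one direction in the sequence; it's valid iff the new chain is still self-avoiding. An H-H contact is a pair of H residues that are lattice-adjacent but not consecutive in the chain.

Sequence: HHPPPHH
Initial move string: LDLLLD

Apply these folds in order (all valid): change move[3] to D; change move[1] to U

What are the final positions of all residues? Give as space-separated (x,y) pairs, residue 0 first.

Initial moves: LDLLLD
Fold: move[3]->D => LDLDLD (positions: [(0, 0), (-1, 0), (-1, -1), (-2, -1), (-2, -2), (-3, -2), (-3, -3)])
Fold: move[1]->U => LULDLD (positions: [(0, 0), (-1, 0), (-1, 1), (-2, 1), (-2, 0), (-3, 0), (-3, -1)])

Answer: (0,0) (-1,0) (-1,1) (-2,1) (-2,0) (-3,0) (-3,-1)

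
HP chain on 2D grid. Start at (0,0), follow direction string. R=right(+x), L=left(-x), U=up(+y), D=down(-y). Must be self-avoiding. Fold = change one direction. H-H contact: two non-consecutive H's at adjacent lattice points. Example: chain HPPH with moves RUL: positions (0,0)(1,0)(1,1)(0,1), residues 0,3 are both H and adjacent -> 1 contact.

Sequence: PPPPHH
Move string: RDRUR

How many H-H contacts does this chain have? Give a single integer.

Answer: 0

Derivation:
Positions: [(0, 0), (1, 0), (1, -1), (2, -1), (2, 0), (3, 0)]
No H-H contacts found.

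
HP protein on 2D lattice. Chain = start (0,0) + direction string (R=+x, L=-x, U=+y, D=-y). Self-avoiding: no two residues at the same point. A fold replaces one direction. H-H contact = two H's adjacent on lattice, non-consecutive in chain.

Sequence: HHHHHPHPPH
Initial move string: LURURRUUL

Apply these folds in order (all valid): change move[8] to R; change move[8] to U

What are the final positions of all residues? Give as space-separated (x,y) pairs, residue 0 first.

Answer: (0,0) (-1,0) (-1,1) (0,1) (0,2) (1,2) (2,2) (2,3) (2,4) (2,5)

Derivation:
Initial moves: LURURRUUL
Fold: move[8]->R => LURURRUUR (positions: [(0, 0), (-1, 0), (-1, 1), (0, 1), (0, 2), (1, 2), (2, 2), (2, 3), (2, 4), (3, 4)])
Fold: move[8]->U => LURURRUUU (positions: [(0, 0), (-1, 0), (-1, 1), (0, 1), (0, 2), (1, 2), (2, 2), (2, 3), (2, 4), (2, 5)])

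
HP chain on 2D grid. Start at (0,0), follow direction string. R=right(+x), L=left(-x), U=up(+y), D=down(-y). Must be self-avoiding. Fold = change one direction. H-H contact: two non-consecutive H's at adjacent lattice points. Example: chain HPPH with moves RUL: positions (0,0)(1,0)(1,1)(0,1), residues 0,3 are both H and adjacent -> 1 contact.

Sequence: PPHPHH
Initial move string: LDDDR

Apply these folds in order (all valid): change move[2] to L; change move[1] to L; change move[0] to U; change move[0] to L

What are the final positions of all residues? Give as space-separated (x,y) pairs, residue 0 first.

Answer: (0,0) (-1,0) (-2,0) (-3,0) (-3,-1) (-2,-1)

Derivation:
Initial moves: LDDDR
Fold: move[2]->L => LDLDR (positions: [(0, 0), (-1, 0), (-1, -1), (-2, -1), (-2, -2), (-1, -2)])
Fold: move[1]->L => LLLDR (positions: [(0, 0), (-1, 0), (-2, 0), (-3, 0), (-3, -1), (-2, -1)])
Fold: move[0]->U => ULLDR (positions: [(0, 0), (0, 1), (-1, 1), (-2, 1), (-2, 0), (-1, 0)])
Fold: move[0]->L => LLLDR (positions: [(0, 0), (-1, 0), (-2, 0), (-3, 0), (-3, -1), (-2, -1)])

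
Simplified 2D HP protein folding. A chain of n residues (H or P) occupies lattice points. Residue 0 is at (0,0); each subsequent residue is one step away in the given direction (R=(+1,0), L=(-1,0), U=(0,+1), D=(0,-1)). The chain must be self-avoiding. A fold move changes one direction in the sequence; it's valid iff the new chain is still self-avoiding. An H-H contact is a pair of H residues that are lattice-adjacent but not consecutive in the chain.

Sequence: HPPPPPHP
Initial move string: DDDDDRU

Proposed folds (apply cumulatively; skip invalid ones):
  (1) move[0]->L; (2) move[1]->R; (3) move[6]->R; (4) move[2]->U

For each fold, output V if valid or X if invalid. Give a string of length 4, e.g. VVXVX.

Answer: VXVX

Derivation:
Initial: DDDDDRU -> [(0, 0), (0, -1), (0, -2), (0, -3), (0, -4), (0, -5), (1, -5), (1, -4)]
Fold 1: move[0]->L => LDDDDRU VALID
Fold 2: move[1]->R => LRDDDRU INVALID (collision), skipped
Fold 3: move[6]->R => LDDDDRR VALID
Fold 4: move[2]->U => LDUDDRR INVALID (collision), skipped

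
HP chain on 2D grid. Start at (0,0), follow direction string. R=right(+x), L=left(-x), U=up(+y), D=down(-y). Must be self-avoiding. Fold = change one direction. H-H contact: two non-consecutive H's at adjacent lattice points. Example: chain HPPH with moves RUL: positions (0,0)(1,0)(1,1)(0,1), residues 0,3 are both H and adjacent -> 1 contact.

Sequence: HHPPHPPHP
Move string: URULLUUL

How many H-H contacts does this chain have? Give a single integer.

Answer: 1

Derivation:
Positions: [(0, 0), (0, 1), (1, 1), (1, 2), (0, 2), (-1, 2), (-1, 3), (-1, 4), (-2, 4)]
H-H contact: residue 1 @(0,1) - residue 4 @(0, 2)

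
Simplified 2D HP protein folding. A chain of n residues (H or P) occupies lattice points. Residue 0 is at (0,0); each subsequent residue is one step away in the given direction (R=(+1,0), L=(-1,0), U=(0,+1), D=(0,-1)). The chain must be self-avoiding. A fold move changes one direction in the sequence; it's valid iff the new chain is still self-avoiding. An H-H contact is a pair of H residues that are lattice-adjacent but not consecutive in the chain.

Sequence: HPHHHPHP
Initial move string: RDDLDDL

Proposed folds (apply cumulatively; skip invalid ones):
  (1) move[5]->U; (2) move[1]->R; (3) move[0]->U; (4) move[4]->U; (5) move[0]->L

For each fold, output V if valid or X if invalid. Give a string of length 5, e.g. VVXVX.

Answer: XVXXX

Derivation:
Initial: RDDLDDL -> [(0, 0), (1, 0), (1, -1), (1, -2), (0, -2), (0, -3), (0, -4), (-1, -4)]
Fold 1: move[5]->U => RDDLDUL INVALID (collision), skipped
Fold 2: move[1]->R => RRDLDDL VALID
Fold 3: move[0]->U => URDLDDL INVALID (collision), skipped
Fold 4: move[4]->U => RRDLUDL INVALID (collision), skipped
Fold 5: move[0]->L => LRDLDDL INVALID (collision), skipped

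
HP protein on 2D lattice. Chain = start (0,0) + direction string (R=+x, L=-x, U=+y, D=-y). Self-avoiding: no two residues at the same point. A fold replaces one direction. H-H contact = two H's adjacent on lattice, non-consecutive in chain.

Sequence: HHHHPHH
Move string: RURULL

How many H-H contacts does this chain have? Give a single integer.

Positions: [(0, 0), (1, 0), (1, 1), (2, 1), (2, 2), (1, 2), (0, 2)]
H-H contact: residue 2 @(1,1) - residue 5 @(1, 2)

Answer: 1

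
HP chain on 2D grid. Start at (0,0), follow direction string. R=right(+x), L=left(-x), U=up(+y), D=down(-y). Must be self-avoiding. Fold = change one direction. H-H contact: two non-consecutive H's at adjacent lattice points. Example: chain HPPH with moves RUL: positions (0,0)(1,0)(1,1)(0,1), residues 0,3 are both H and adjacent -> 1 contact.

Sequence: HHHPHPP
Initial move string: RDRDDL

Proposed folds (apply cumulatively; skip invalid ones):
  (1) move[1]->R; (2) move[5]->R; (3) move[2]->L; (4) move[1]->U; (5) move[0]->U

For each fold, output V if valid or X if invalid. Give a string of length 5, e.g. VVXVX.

Initial: RDRDDL -> [(0, 0), (1, 0), (1, -1), (2, -1), (2, -2), (2, -3), (1, -3)]
Fold 1: move[1]->R => RRRDDL VALID
Fold 2: move[5]->R => RRRDDR VALID
Fold 3: move[2]->L => RRLDDR INVALID (collision), skipped
Fold 4: move[1]->U => RURDDR VALID
Fold 5: move[0]->U => UURDDR VALID

Answer: VVXVV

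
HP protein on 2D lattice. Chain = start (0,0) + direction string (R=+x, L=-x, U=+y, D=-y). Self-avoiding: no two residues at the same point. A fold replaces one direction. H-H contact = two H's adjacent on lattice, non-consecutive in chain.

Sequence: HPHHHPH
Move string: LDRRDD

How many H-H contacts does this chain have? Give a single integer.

Answer: 1

Derivation:
Positions: [(0, 0), (-1, 0), (-1, -1), (0, -1), (1, -1), (1, -2), (1, -3)]
H-H contact: residue 0 @(0,0) - residue 3 @(0, -1)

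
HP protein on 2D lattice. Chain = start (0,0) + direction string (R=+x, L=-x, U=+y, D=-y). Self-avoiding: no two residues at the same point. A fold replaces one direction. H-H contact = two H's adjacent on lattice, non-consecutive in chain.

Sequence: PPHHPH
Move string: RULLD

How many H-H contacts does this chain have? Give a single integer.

Positions: [(0, 0), (1, 0), (1, 1), (0, 1), (-1, 1), (-1, 0)]
No H-H contacts found.

Answer: 0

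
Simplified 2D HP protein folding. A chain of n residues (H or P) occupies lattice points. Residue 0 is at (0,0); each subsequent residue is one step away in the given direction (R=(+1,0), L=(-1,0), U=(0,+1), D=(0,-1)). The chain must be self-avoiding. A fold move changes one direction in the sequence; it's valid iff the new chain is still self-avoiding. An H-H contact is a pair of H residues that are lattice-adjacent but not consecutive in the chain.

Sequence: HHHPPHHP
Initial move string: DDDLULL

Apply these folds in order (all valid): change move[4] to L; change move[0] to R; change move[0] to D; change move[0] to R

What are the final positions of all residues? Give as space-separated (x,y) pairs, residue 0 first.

Initial moves: DDDLULL
Fold: move[4]->L => DDDLLLL (positions: [(0, 0), (0, -1), (0, -2), (0, -3), (-1, -3), (-2, -3), (-3, -3), (-4, -3)])
Fold: move[0]->R => RDDLLLL (positions: [(0, 0), (1, 0), (1, -1), (1, -2), (0, -2), (-1, -2), (-2, -2), (-3, -2)])
Fold: move[0]->D => DDDLLLL (positions: [(0, 0), (0, -1), (0, -2), (0, -3), (-1, -3), (-2, -3), (-3, -3), (-4, -3)])
Fold: move[0]->R => RDDLLLL (positions: [(0, 0), (1, 0), (1, -1), (1, -2), (0, -2), (-1, -2), (-2, -2), (-3, -2)])

Answer: (0,0) (1,0) (1,-1) (1,-2) (0,-2) (-1,-2) (-2,-2) (-3,-2)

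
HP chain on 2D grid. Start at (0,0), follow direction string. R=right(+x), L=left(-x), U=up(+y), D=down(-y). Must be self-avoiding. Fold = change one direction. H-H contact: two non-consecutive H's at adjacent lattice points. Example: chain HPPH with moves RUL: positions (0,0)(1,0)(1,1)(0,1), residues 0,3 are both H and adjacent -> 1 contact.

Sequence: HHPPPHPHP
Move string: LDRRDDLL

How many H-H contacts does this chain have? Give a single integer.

Positions: [(0, 0), (-1, 0), (-1, -1), (0, -1), (1, -1), (1, -2), (1, -3), (0, -3), (-1, -3)]
No H-H contacts found.

Answer: 0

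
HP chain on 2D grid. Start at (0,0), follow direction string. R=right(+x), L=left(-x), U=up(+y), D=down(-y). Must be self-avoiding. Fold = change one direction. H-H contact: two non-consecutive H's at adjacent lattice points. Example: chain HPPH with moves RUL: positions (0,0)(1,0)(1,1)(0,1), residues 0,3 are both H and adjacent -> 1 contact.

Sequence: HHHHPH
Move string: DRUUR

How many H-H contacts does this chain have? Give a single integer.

Answer: 1

Derivation:
Positions: [(0, 0), (0, -1), (1, -1), (1, 0), (1, 1), (2, 1)]
H-H contact: residue 0 @(0,0) - residue 3 @(1, 0)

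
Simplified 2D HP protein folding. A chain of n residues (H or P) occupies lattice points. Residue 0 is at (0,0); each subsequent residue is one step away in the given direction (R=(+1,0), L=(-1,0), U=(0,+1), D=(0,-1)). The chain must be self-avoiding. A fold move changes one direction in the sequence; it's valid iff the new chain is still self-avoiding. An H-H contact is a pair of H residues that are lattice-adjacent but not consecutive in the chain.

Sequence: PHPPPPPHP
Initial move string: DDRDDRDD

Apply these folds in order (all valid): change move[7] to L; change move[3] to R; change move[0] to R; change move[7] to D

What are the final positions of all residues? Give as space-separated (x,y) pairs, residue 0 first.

Answer: (0,0) (1,0) (1,-1) (2,-1) (3,-1) (3,-2) (4,-2) (4,-3) (4,-4)

Derivation:
Initial moves: DDRDDRDD
Fold: move[7]->L => DDRDDRDL (positions: [(0, 0), (0, -1), (0, -2), (1, -2), (1, -3), (1, -4), (2, -4), (2, -5), (1, -5)])
Fold: move[3]->R => DDRRDRDL (positions: [(0, 0), (0, -1), (0, -2), (1, -2), (2, -2), (2, -3), (3, -3), (3, -4), (2, -4)])
Fold: move[0]->R => RDRRDRDL (positions: [(0, 0), (1, 0), (1, -1), (2, -1), (3, -1), (3, -2), (4, -2), (4, -3), (3, -3)])
Fold: move[7]->D => RDRRDRDD (positions: [(0, 0), (1, 0), (1, -1), (2, -1), (3, -1), (3, -2), (4, -2), (4, -3), (4, -4)])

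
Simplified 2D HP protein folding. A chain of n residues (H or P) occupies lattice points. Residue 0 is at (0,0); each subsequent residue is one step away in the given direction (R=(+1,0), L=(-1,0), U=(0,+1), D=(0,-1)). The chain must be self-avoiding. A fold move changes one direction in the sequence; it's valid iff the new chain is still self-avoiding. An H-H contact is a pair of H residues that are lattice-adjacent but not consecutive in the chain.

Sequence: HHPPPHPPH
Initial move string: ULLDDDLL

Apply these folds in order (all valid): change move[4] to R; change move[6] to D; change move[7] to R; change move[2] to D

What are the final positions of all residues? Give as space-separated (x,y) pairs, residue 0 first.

Initial moves: ULLDDDLL
Fold: move[4]->R => ULLDRDLL (positions: [(0, 0), (0, 1), (-1, 1), (-2, 1), (-2, 0), (-1, 0), (-1, -1), (-2, -1), (-3, -1)])
Fold: move[6]->D => ULLDRDDL (positions: [(0, 0), (0, 1), (-1, 1), (-2, 1), (-2, 0), (-1, 0), (-1, -1), (-1, -2), (-2, -2)])
Fold: move[7]->R => ULLDRDDR (positions: [(0, 0), (0, 1), (-1, 1), (-2, 1), (-2, 0), (-1, 0), (-1, -1), (-1, -2), (0, -2)])
Fold: move[2]->D => ULDDRDDR (positions: [(0, 0), (0, 1), (-1, 1), (-1, 0), (-1, -1), (0, -1), (0, -2), (0, -3), (1, -3)])

Answer: (0,0) (0,1) (-1,1) (-1,0) (-1,-1) (0,-1) (0,-2) (0,-3) (1,-3)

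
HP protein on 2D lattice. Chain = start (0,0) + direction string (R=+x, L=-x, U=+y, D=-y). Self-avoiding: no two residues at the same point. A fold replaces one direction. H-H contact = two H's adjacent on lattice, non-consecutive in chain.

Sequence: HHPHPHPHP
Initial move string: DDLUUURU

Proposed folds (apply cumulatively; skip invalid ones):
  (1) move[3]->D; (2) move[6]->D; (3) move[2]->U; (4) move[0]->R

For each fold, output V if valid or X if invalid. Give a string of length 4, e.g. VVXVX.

Answer: XXXX

Derivation:
Initial: DDLUUURU -> [(0, 0), (0, -1), (0, -2), (-1, -2), (-1, -1), (-1, 0), (-1, 1), (0, 1), (0, 2)]
Fold 1: move[3]->D => DDLDUURU INVALID (collision), skipped
Fold 2: move[6]->D => DDLUUUDU INVALID (collision), skipped
Fold 3: move[2]->U => DDUUUURU INVALID (collision), skipped
Fold 4: move[0]->R => RDLUUURU INVALID (collision), skipped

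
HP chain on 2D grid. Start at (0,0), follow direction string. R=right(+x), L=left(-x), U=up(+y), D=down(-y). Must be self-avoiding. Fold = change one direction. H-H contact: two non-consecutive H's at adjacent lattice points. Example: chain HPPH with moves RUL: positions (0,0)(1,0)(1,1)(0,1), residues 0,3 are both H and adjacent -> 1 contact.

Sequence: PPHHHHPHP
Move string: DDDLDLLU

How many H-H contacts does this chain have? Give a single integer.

Positions: [(0, 0), (0, -1), (0, -2), (0, -3), (-1, -3), (-1, -4), (-2, -4), (-3, -4), (-3, -3)]
No H-H contacts found.

Answer: 0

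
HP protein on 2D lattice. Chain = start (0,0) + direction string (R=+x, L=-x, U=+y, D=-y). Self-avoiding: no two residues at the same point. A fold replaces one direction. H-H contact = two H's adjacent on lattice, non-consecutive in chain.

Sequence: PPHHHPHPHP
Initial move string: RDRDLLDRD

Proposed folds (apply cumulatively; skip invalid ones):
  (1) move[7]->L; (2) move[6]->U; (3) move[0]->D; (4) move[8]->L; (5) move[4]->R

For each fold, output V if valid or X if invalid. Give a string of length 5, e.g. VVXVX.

Answer: VVVVX

Derivation:
Initial: RDRDLLDRD -> [(0, 0), (1, 0), (1, -1), (2, -1), (2, -2), (1, -2), (0, -2), (0, -3), (1, -3), (1, -4)]
Fold 1: move[7]->L => RDRDLLDLD VALID
Fold 2: move[6]->U => RDRDLLULD VALID
Fold 3: move[0]->D => DDRDLLULD VALID
Fold 4: move[8]->L => DDRDLLULL VALID
Fold 5: move[4]->R => DDRDRLULL INVALID (collision), skipped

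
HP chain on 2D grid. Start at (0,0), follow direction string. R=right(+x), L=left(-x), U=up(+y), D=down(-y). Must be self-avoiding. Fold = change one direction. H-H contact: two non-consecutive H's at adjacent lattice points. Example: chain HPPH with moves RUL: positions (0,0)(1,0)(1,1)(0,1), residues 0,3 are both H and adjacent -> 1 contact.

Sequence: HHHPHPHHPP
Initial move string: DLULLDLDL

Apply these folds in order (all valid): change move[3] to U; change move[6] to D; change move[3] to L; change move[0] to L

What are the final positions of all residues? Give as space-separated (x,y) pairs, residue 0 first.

Initial moves: DLULLDLDL
Fold: move[3]->U => DLUULDLDL (positions: [(0, 0), (0, -1), (-1, -1), (-1, 0), (-1, 1), (-2, 1), (-2, 0), (-3, 0), (-3, -1), (-4, -1)])
Fold: move[6]->D => DLUULDDDL (positions: [(0, 0), (0, -1), (-1, -1), (-1, 0), (-1, 1), (-2, 1), (-2, 0), (-2, -1), (-2, -2), (-3, -2)])
Fold: move[3]->L => DLULLDDDL (positions: [(0, 0), (0, -1), (-1, -1), (-1, 0), (-2, 0), (-3, 0), (-3, -1), (-3, -2), (-3, -3), (-4, -3)])
Fold: move[0]->L => LLULLDDDL (positions: [(0, 0), (-1, 0), (-2, 0), (-2, 1), (-3, 1), (-4, 1), (-4, 0), (-4, -1), (-4, -2), (-5, -2)])

Answer: (0,0) (-1,0) (-2,0) (-2,1) (-3,1) (-4,1) (-4,0) (-4,-1) (-4,-2) (-5,-2)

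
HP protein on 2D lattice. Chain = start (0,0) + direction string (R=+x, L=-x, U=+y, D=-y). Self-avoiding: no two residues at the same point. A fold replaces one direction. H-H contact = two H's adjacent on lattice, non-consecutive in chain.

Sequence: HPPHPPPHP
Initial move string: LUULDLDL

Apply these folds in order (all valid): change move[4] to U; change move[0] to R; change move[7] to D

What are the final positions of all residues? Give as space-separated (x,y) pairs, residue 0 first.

Answer: (0,0) (1,0) (1,1) (1,2) (0,2) (0,3) (-1,3) (-1,2) (-1,1)

Derivation:
Initial moves: LUULDLDL
Fold: move[4]->U => LUULULDL (positions: [(0, 0), (-1, 0), (-1, 1), (-1, 2), (-2, 2), (-2, 3), (-3, 3), (-3, 2), (-4, 2)])
Fold: move[0]->R => RUULULDL (positions: [(0, 0), (1, 0), (1, 1), (1, 2), (0, 2), (0, 3), (-1, 3), (-1, 2), (-2, 2)])
Fold: move[7]->D => RUULULDD (positions: [(0, 0), (1, 0), (1, 1), (1, 2), (0, 2), (0, 3), (-1, 3), (-1, 2), (-1, 1)])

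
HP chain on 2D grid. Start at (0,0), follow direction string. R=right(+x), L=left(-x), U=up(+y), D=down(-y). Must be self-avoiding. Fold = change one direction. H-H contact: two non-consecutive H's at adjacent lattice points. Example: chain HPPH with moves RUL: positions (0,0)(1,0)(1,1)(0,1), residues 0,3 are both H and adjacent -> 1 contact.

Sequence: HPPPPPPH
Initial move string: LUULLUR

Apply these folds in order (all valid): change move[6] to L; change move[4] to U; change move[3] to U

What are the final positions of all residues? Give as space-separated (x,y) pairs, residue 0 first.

Initial moves: LUULLUR
Fold: move[6]->L => LUULLUL (positions: [(0, 0), (-1, 0), (-1, 1), (-1, 2), (-2, 2), (-3, 2), (-3, 3), (-4, 3)])
Fold: move[4]->U => LUULUUL (positions: [(0, 0), (-1, 0), (-1, 1), (-1, 2), (-2, 2), (-2, 3), (-2, 4), (-3, 4)])
Fold: move[3]->U => LUUUUUL (positions: [(0, 0), (-1, 0), (-1, 1), (-1, 2), (-1, 3), (-1, 4), (-1, 5), (-2, 5)])

Answer: (0,0) (-1,0) (-1,1) (-1,2) (-1,3) (-1,4) (-1,5) (-2,5)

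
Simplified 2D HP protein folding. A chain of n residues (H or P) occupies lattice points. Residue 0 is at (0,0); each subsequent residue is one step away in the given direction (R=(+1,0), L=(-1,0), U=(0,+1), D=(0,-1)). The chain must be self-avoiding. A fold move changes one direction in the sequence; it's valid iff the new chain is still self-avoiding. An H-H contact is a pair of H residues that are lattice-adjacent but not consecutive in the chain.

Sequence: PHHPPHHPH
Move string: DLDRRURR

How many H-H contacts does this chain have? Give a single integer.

Positions: [(0, 0), (0, -1), (-1, -1), (-1, -2), (0, -2), (1, -2), (1, -1), (2, -1), (3, -1)]
H-H contact: residue 1 @(0,-1) - residue 6 @(1, -1)

Answer: 1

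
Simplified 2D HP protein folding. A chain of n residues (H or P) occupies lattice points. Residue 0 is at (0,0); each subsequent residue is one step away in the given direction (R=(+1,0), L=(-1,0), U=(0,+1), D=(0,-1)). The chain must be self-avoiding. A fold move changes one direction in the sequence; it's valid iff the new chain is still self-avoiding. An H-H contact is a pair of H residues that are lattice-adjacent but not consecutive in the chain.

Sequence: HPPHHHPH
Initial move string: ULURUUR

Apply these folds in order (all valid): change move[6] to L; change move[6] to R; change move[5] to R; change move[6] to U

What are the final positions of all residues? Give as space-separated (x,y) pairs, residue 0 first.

Answer: (0,0) (0,1) (-1,1) (-1,2) (0,2) (0,3) (1,3) (1,4)

Derivation:
Initial moves: ULURUUR
Fold: move[6]->L => ULURUUL (positions: [(0, 0), (0, 1), (-1, 1), (-1, 2), (0, 2), (0, 3), (0, 4), (-1, 4)])
Fold: move[6]->R => ULURUUR (positions: [(0, 0), (0, 1), (-1, 1), (-1, 2), (0, 2), (0, 3), (0, 4), (1, 4)])
Fold: move[5]->R => ULURURR (positions: [(0, 0), (0, 1), (-1, 1), (-1, 2), (0, 2), (0, 3), (1, 3), (2, 3)])
Fold: move[6]->U => ULURURU (positions: [(0, 0), (0, 1), (-1, 1), (-1, 2), (0, 2), (0, 3), (1, 3), (1, 4)])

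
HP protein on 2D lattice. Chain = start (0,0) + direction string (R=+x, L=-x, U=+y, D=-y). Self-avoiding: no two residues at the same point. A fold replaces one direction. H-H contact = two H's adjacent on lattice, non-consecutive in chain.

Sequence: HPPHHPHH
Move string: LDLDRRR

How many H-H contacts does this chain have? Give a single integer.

Answer: 0

Derivation:
Positions: [(0, 0), (-1, 0), (-1, -1), (-2, -1), (-2, -2), (-1, -2), (0, -2), (1, -2)]
No H-H contacts found.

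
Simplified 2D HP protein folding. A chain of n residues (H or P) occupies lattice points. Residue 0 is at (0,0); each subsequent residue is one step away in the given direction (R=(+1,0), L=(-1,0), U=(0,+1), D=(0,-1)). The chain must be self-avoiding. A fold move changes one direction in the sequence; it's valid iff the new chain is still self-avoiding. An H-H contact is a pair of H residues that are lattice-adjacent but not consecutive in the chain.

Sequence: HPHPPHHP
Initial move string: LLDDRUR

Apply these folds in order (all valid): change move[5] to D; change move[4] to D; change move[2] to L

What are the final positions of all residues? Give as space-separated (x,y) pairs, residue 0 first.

Answer: (0,0) (-1,0) (-2,0) (-3,0) (-3,-1) (-3,-2) (-3,-3) (-2,-3)

Derivation:
Initial moves: LLDDRUR
Fold: move[5]->D => LLDDRDR (positions: [(0, 0), (-1, 0), (-2, 0), (-2, -1), (-2, -2), (-1, -2), (-1, -3), (0, -3)])
Fold: move[4]->D => LLDDDDR (positions: [(0, 0), (-1, 0), (-2, 0), (-2, -1), (-2, -2), (-2, -3), (-2, -4), (-1, -4)])
Fold: move[2]->L => LLLDDDR (positions: [(0, 0), (-1, 0), (-2, 0), (-3, 0), (-3, -1), (-3, -2), (-3, -3), (-2, -3)])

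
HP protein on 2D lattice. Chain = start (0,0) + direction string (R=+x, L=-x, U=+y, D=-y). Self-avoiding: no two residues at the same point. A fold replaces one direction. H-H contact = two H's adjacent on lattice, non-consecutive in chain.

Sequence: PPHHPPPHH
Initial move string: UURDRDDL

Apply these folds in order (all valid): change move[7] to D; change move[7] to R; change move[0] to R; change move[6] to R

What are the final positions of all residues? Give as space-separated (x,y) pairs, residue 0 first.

Answer: (0,0) (1,0) (1,1) (2,1) (2,0) (3,0) (3,-1) (4,-1) (5,-1)

Derivation:
Initial moves: UURDRDDL
Fold: move[7]->D => UURDRDDD (positions: [(0, 0), (0, 1), (0, 2), (1, 2), (1, 1), (2, 1), (2, 0), (2, -1), (2, -2)])
Fold: move[7]->R => UURDRDDR (positions: [(0, 0), (0, 1), (0, 2), (1, 2), (1, 1), (2, 1), (2, 0), (2, -1), (3, -1)])
Fold: move[0]->R => RURDRDDR (positions: [(0, 0), (1, 0), (1, 1), (2, 1), (2, 0), (3, 0), (3, -1), (3, -2), (4, -2)])
Fold: move[6]->R => RURDRDRR (positions: [(0, 0), (1, 0), (1, 1), (2, 1), (2, 0), (3, 0), (3, -1), (4, -1), (5, -1)])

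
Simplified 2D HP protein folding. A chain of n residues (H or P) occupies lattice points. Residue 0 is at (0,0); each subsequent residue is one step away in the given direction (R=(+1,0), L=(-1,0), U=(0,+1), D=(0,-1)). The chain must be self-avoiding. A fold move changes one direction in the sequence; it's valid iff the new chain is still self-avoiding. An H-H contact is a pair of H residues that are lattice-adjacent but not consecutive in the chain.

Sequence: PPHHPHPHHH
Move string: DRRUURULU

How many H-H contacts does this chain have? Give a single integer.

Answer: 1

Derivation:
Positions: [(0, 0), (0, -1), (1, -1), (2, -1), (2, 0), (2, 1), (3, 1), (3, 2), (2, 2), (2, 3)]
H-H contact: residue 5 @(2,1) - residue 8 @(2, 2)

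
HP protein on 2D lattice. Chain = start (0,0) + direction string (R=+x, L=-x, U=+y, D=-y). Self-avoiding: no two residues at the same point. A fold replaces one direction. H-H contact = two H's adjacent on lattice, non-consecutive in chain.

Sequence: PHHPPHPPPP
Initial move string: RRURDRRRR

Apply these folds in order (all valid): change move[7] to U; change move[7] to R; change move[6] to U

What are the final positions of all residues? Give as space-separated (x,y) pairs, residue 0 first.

Initial moves: RRURDRRRR
Fold: move[7]->U => RRURDRRUR (positions: [(0, 0), (1, 0), (2, 0), (2, 1), (3, 1), (3, 0), (4, 0), (5, 0), (5, 1), (6, 1)])
Fold: move[7]->R => RRURDRRRR (positions: [(0, 0), (1, 0), (2, 0), (2, 1), (3, 1), (3, 0), (4, 0), (5, 0), (6, 0), (7, 0)])
Fold: move[6]->U => RRURDRURR (positions: [(0, 0), (1, 0), (2, 0), (2, 1), (3, 1), (3, 0), (4, 0), (4, 1), (5, 1), (6, 1)])

Answer: (0,0) (1,0) (2,0) (2,1) (3,1) (3,0) (4,0) (4,1) (5,1) (6,1)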